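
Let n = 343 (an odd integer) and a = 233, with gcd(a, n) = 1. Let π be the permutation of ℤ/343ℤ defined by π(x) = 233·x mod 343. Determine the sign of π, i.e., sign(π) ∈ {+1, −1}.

+1

Start at x=149: 149 → 74 → 92 → 170 → 165 → 29 → 240 → … (one orbit).
The orbit structure of x ↦ 233x mod 343: 7 orbits of sizes [147, 147, 21, 21, 3, 3, 1].
sign(π) = (−1)^{n − #cycles} = (−1)^{343−7} = (−1)^336 = +1.
Zolotarev: (233|343) = +1, matching the cycle-count sign.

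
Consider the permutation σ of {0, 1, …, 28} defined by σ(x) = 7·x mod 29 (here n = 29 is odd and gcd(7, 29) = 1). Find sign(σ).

+1

Orbit of 25 under x↦7x: [25, 1, 7, 20, 24, 23, 16]… (length divides ord_29(7)).
Cycle lengths of π_7 on ℤ/29ℤ: [7, 7, 7, 7, 1]; 5 cycles in total.
sign(π) = (−1)^{n − #cycles} = (−1)^{29−5} = (−1)^24 = +1.
Check: (7/29) = +1 by Zolotarev.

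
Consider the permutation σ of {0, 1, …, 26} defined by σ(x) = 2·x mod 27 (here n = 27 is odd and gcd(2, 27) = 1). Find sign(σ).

Trace 4: π^k(4) = [4, 8, 16, 5, 10, 20, 13] for k=0..6.
Cycle type of π: 18 + 6 + 2 + 1; total 4 cycles.
sign(π) = (−1)^{n − #cycles} = (−1)^{27−4} = (−1)^23 = -1.
Via Zolotarev, sign(π_{2}) = (2|27) = -1.

-1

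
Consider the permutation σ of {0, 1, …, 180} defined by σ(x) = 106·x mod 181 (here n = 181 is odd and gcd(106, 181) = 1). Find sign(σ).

+1

Trace 82: π^k(82) = [82, 4, 62, 56, 144, 60, 25] for k=0..6.
Cycle type of π: 90×2 + 1; total 3 cycles.
n − c = 181 − 3 = 178; sign = (−1)^178 = +1.
Zolotarev: (106|181) = +1, matching the cycle-count sign.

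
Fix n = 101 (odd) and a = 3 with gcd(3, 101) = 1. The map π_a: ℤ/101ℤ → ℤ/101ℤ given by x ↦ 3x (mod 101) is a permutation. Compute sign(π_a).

Trace 48: π^k(48) = [48, 43, 28, 84, 50, 49, 46] for k=0..6.
Decompose π into cycles: lengths [100, 1] (2 cycles, including the fixed point 0).
With 2 cycles on 101 points, sign = (−1)^{101−2} = -1.
The Jacobi symbol (3|101) = -1 (Zolotarev) agrees.

-1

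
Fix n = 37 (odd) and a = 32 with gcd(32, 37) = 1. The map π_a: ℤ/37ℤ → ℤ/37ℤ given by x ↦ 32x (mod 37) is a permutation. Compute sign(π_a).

Orbit of 18 under x↦32x: [18, 21, 6, 7, 2, 27, 13]… (length divides ord_37(32)).
Decompose π into cycles: lengths [36, 1] (2 cycles, including the fixed point 0).
n − c = 37 − 2 = 35; sign = (−1)^35 = -1.
(32|37)_J = -1 (Zolotarev's lemma cross-check).

-1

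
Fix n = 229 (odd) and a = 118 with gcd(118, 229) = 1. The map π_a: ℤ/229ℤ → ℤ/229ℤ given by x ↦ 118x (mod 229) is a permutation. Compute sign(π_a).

Trace 19: π^k(19) = [19, 181, 61, 99, 3, 125, 94] for k=0..6.
Cycle type of π: 114×2 + 1; total 3 cycles.
n − c = 229 − 3 = 226; sign = (−1)^226 = +1.

+1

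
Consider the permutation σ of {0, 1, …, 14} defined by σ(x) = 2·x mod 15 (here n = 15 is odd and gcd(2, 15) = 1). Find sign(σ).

+1

Orbit of 4 under x↦2x: [4, 8, 1, 2]… (length divides ord_15(2)).
Cycle lengths of π_2 on ℤ/15ℤ: [4, 4, 4, 2, 1]; 5 cycles in total.
n − c = 15 − 5 = 10; sign = (−1)^10 = +1.
(2|15)_J = +1 (Zolotarev's lemma cross-check).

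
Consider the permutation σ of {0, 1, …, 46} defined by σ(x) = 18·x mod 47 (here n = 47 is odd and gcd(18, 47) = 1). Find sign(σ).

Trace 37: π^k(37) = [37, 8, 3, 7, 32, 12, 28] for k=0..6.
Decompose π into cycles: lengths [23, 23, 1] (3 cycles, including the fixed point 0).
With 3 cycles on 47 points, sign = (−1)^{47−3} = +1.

+1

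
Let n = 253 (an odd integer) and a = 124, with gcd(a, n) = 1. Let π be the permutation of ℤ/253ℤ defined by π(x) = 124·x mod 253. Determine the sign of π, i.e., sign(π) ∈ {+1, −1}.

Orbit of 31 under x↦124x: [31, 49, 4, 243, 25, 64, 93]… (length divides ord_253(124)).
Cycle type of π: 55×4 + 11×2 + 5×2 + 1; total 9 cycles.
9 cycles on 253: each ℓ→(−1)^(ℓ−1), product (−1)^244 = +1.

+1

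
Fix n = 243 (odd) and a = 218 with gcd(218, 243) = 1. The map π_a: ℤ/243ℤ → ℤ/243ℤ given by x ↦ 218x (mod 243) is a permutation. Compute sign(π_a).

-1

Trace 209: π^k(209) = [209, 121, 134, 52, 158, 181, 92] for k=0..6.
The orbit structure of x ↦ 218x mod 243: 6 orbits of sizes [162, 54, 18, 6, 2, 1].
With 6 cycles on 243 points, sign = (−1)^{243−6} = -1.
Via Zolotarev, sign(π_{218}) = (218|243) = -1.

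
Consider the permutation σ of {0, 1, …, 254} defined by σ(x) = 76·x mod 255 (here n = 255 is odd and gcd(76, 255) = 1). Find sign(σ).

+1

Start at x=16: 16 → 196 → 106 → 151 → 1 → 76 → 166 → … (one orbit).
Cycle lengths of π_76 on ℤ/255ℤ: [8, 8, 8, 8, 8, 8, 8, 8, 8, 8, 8, 8, 8, 8, 8, 8, 8, 8, 8, 8, 8, 8, 8, 8, 8, 8, 8, 8, 8, 8, 1, 1, 1, 1, 1, 1, 1, 1, 1, 1, 1, 1, 1, 1, 1]; 45 cycles in total.
With 45 cycles on 255 points, sign = (−1)^{255−45} = +1.
Check: (76/255) = +1 by Zolotarev.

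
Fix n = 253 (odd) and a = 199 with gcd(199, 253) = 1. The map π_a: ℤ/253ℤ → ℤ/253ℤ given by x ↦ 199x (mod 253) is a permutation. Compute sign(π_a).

-1

Start at x=34: 34 → 188 → 221 → 210 → 45 → 100 → 166 → … (one orbit).
π_199 has 22 disjoint cycles with lengths [22, 22, 22, 22, 22, 22, 22, 22, 22, 22, 22, 1, 1, 1, 1, 1, 1, 1, 1, 1, 1, 1] on {0,…,252}.
22 cycles on 253: each ℓ→(−1)^(ℓ−1), product (−1)^231 = -1.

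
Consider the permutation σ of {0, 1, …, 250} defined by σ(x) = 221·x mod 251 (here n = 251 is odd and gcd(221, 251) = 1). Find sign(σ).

+1

Trace 15: π^k(15) = [15, 52, 197, 114, 94, 192, 13] for k=0..6.
π_221 has 3 disjoint cycles with lengths [125, 125, 1] on {0,…,250}.
251 − 3 = 248 transpositions; sign(π) = (−1)^248 = +1.
The Jacobi symbol (221|251) = +1 (Zolotarev) agrees.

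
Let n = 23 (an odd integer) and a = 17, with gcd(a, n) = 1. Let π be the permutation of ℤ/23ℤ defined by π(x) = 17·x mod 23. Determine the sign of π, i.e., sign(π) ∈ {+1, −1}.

Start at x=10: 10 → 9 → 15 → 2 → 11 → 3 → 5 → … (one orbit).
Cycle lengths of π_17 on ℤ/23ℤ: [22, 1]; 2 cycles in total.
n − c = 23 − 2 = 21; sign = (−1)^21 = -1.

-1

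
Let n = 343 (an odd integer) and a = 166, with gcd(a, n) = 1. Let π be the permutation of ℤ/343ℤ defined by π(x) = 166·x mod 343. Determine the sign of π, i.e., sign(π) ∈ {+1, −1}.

-1

Trace 276: π^k(276) = [276, 197, 117, 214, 195, 128, 325] for k=0..6.
The orbit structure of x ↦ 166x mod 343: 16 orbits of sizes [42, 42, 42, 42, 42, 42, 42, 6, 6, 6, 6, 6, 6, 6, 6, 1].
sign(π) = (−1)^{n − #cycles} = (−1)^{343−16} = (−1)^327 = -1.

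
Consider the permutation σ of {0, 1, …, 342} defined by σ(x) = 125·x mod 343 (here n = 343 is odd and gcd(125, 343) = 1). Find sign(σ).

-1

Start at x=6: 6 → 64 → 111 → 155 → 167 → 295 → 174 → … (one orbit).
The orbit structure of x ↦ 125x mod 343: 10 orbits of sizes [98, 98, 98, 14, 14, 14, 2, 2, 2, 1].
343 − 10 = 333 transpositions; sign(π) = (−1)^333 = -1.
Via Zolotarev, sign(π_{125}) = (125|343) = -1.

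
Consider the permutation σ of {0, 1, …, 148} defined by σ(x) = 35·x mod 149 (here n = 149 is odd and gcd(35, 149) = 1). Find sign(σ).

Start at x=69: 69 → 31 → 42 → 129 → 45 → 85 → 144 → … (one orbit).
Decompose π into cycles: lengths [74, 74, 1] (3 cycles, including the fixed point 0).
sign(π) = (−1)^{n − #cycles} = (−1)^{149−3} = (−1)^146 = +1.
Via Zolotarev, sign(π_{35}) = (35|149) = +1.

+1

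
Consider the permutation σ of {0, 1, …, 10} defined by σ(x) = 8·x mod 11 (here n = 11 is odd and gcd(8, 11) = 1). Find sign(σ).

Start at x=4: 4 → 10 → 3 → 2 → 5 → 7 → 1 → … (one orbit).
Cycle lengths of π_8 on ℤ/11ℤ: [10, 1]; 2 cycles in total.
2 cycles on 11: each ℓ→(−1)^(ℓ−1), product (−1)^9 = -1.

-1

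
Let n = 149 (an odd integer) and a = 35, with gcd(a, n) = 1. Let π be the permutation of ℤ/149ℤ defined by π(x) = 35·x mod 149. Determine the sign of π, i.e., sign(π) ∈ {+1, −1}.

+1

Orbit of 121 under x↦35x: [121, 63, 119, 142, 53, 67, 110]… (length divides ord_149(35)).
π_35 has 3 disjoint cycles with lengths [74, 74, 1] on {0,…,148}.
With 3 cycles on 149 points, sign = (−1)^{149−3} = +1.
(35|149)_J = +1 (Zolotarev's lemma cross-check).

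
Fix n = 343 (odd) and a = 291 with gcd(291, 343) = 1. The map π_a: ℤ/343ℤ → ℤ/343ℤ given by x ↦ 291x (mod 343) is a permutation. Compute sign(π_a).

+1

Orbit of 11 under x↦291x: [11, 114, 246, 242, 107, 267, 179]… (length divides ord_343(291)).
Cycle lengths of π_291 on ℤ/343ℤ: [147, 147, 21, 21, 3, 3, 1]; 7 cycles in total.
7 cycles on 343: each ℓ→(−1)^(ℓ−1), product (−1)^336 = +1.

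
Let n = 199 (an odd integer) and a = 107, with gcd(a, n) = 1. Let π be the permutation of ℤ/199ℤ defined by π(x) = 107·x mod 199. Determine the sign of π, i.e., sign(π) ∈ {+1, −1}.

Trace 106: π^k(106) = [106, 198, 92, 93, 1, 107] for k=0..5.
The orbit structure of x ↦ 107x mod 199: 34 orbits of sizes [6, 6, 6, 6, 6, 6, 6, 6, 6, 6, 6, 6, 6, 6, 6, 6, 6, 6, 6, 6, 6, 6, 6, 6, 6, 6, 6, 6, 6, 6, 6, 6, 6, 1].
With 34 cycles on 199 points, sign = (−1)^{199−34} = -1.
The Jacobi symbol (107|199) = -1 (Zolotarev) agrees.

-1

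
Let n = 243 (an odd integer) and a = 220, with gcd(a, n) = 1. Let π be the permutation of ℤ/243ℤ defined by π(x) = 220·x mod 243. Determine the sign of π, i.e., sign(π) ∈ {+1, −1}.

+1

Start at x=82: 82 → 58 → 124 → 64 → 229 → 79 → 127 → … (one orbit).
Cycle type of π: 81×2 + 27×2 + 9×2 + 3×2 + 1×3; total 11 cycles.
11 cycles on 243: each ℓ→(−1)^(ℓ−1), product (−1)^232 = +1.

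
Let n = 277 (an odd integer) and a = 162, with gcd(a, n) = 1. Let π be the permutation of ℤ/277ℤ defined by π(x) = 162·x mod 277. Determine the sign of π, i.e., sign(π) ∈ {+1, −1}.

Trace 82: π^k(82) = [82, 265, 272, 21, 78, 171, 2] for k=0..6.
Cycle lengths of π_162 on ℤ/277ℤ: [276, 1]; 2 cycles in total.
Σ(ℓ_i−1) = 277−2 = 275; sign = (−1)^275 = -1.
Zolotarev: (162|277) = -1, matching the cycle-count sign.

-1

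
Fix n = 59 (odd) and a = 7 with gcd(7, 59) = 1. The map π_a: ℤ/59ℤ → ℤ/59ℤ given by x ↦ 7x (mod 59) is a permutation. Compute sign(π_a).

+1

Start at x=3: 3 → 21 → 29 → 26 → 5 → 35 → 9 → … (one orbit).
Cycle lengths of π_7 on ℤ/59ℤ: [29, 29, 1]; 3 cycles in total.
3 cycles on 59: each ℓ→(−1)^(ℓ−1), product (−1)^56 = +1.
(7|59)_J = +1 (Zolotarev's lemma cross-check).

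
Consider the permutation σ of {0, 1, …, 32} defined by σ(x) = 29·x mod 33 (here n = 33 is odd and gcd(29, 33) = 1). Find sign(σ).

Trace 4: π^k(4) = [4, 17, 31, 8, 1, 29, 16] for k=0..6.
The orbit structure of x ↦ 29x mod 33: 5 orbits of sizes [10, 10, 10, 2, 1].
33 − 5 = 28 transpositions; sign(π) = (−1)^28 = +1.
Via Zolotarev, sign(π_{29}) = (29|33) = +1.

+1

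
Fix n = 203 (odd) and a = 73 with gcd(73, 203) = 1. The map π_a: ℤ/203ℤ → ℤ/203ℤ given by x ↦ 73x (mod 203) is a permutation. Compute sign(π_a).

+1

Orbit of 4 under x↦73x: [4, 89, 1, 73, 51, 69, 165]… (length divides ord_203(73)).
Cycle type of π: 84×2 + 28 + 6 + 1; total 5 cycles.
n − c = 203 − 5 = 198; sign = (−1)^198 = +1.
Check: (73/203) = +1 by Zolotarev.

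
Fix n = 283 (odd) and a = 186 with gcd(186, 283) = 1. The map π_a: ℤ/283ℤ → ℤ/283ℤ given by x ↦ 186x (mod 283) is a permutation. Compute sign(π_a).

Start at x=140: 140 → 4 → 178 → 280 → 8 → 73 → 277 → … (one orbit).
Cycle lengths of π_186 on ℤ/283ℤ: [282, 1]; 2 cycles in total.
n − c = 283 − 2 = 281; sign = (−1)^281 = -1.
Zolotarev: (186|283) = -1, matching the cycle-count sign.

-1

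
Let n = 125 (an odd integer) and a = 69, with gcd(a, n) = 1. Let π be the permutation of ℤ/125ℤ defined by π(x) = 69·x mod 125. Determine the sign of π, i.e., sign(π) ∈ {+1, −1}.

Trace 124: π^k(124) = [124, 56, 114, 116, 4, 26, 44] for k=0..6.
Decompose π into cycles: lengths [50, 50, 10, 10, 2, 2, 1] (7 cycles, including the fixed point 0).
125 − 7 = 118 transpositions; sign(π) = (−1)^118 = +1.

+1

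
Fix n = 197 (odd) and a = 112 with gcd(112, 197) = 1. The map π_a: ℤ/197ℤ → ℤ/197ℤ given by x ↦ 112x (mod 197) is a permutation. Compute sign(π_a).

Start at x=172: 172 → 155 → 24 → 127 → 40 → 146 → 1 → … (one orbit).
π_112 has 3 disjoint cycles with lengths [98, 98, 1] on {0,…,196}.
sign(π) = (−1)^{n − #cycles} = (−1)^{197−3} = (−1)^194 = +1.
(112|197)_J = +1 (Zolotarev's lemma cross-check).

+1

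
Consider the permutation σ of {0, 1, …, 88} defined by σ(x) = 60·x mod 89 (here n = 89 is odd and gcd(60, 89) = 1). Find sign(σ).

-1

Trace 76: π^k(76) = [76, 21, 14, 39, 26, 47, 61] for k=0..6.
Cycle lengths of π_60 on ℤ/89ℤ: [88, 1]; 2 cycles in total.
89 − 2 = 87 transpositions; sign(π) = (−1)^87 = -1.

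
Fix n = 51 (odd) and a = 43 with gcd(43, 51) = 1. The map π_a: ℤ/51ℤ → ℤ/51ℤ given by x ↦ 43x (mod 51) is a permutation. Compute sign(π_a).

+1

Start at x=49: 49 → 16 → 25 → 4 → 19 → 1 → 43 → … (one orbit).
Cycle type of π: 8×6 + 1×3; total 9 cycles.
sign(π) = (−1)^{n − #cycles} = (−1)^{51−9} = (−1)^42 = +1.
Check: (43/51) = +1 by Zolotarev.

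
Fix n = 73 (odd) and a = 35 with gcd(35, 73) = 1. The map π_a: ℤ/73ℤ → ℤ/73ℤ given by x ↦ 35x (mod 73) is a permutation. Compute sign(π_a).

+1

Trace 72: π^k(72) = [72, 38, 16, 49, 36, 19, 8] for k=0..6.
Decompose π into cycles: lengths [36, 36, 1] (3 cycles, including the fixed point 0).
sign(π) = (−1)^{n − #cycles} = (−1)^{73−3} = (−1)^70 = +1.
Via Zolotarev, sign(π_{35}) = (35|73) = +1.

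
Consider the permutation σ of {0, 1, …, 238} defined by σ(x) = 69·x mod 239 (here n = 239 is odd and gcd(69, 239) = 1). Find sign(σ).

Trace 196: π^k(196) = [196, 140, 100, 208, 12, 111, 11] for k=0..6.
2 cycles of lengths [238, 1].
n − c = 239 − 2 = 237; sign = (−1)^237 = -1.
Zolotarev: (69|239) = -1, matching the cycle-count sign.

-1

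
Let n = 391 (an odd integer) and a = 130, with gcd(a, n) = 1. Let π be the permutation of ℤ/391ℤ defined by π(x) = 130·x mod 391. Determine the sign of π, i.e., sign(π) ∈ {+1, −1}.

Start at x=280: 280 → 37 → 118 → 91 → 100 → 97 → 98 → … (one orbit).
Cycle type of π: 176×2 + 22 + 16 + 1; total 5 cycles.
n − c = 391 − 5 = 386; sign = (−1)^386 = +1.

+1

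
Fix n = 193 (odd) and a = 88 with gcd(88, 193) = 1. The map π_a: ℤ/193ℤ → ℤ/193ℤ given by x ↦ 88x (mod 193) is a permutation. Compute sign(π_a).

-1

Start at x=143: 143 → 39 → 151 → 164 → 150 → 76 → 126 → … (one orbit).
4 cycles of lengths [64, 64, 64, 1].
193 − 4 = 189 transpositions; sign(π) = (−1)^189 = -1.
Via Zolotarev, sign(π_{88}) = (88|193) = -1.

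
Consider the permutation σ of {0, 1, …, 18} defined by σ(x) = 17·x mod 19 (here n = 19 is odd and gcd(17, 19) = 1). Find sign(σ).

+1

Start at x=7: 7 → 5 → 9 → 1 → 17 → 4 → 11 → … (one orbit).
Cycle type of π: 9×2 + 1; total 3 cycles.
n − c = 19 − 3 = 16; sign = (−1)^16 = +1.
The Jacobi symbol (17|19) = +1 (Zolotarev) agrees.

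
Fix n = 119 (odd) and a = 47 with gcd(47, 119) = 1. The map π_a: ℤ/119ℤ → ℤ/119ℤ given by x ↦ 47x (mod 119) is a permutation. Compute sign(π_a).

-1

Trace 16: π^k(16) = [16, 38, 1, 47, 67, 55, 86] for k=0..6.
14 cycles of lengths [12, 12, 12, 12, 12, 12, 12, 12, 6, 4, 4, 4, 4, 1].
14 cycles on 119: each ℓ→(−1)^(ℓ−1), product (−1)^105 = -1.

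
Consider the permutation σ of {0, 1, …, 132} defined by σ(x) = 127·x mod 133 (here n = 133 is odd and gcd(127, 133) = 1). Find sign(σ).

-1

Start at x=1: 1 → 127 → 36 → 50 → 99 → 71 → 106 → … (one orbit).
π_127 has 14 disjoint cycles with lengths [18, 18, 18, 18, 18, 18, 18, 1, 1, 1, 1, 1, 1, 1] on {0,…,132}.
With 14 cycles on 133 points, sign = (−1)^{133−14} = -1.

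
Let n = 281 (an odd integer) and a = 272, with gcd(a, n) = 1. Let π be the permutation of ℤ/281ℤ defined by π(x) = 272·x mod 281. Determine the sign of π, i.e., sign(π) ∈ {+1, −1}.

Trace 202: π^k(202) = [202, 149, 64, 267, 126, 271, 90] for k=0..6.
Cycle lengths of π_272 on ℤ/281ℤ: [140, 140, 1]; 3 cycles in total.
n − c = 281 − 3 = 278; sign = (−1)^278 = +1.
Zolotarev: (272|281) = +1, matching the cycle-count sign.

+1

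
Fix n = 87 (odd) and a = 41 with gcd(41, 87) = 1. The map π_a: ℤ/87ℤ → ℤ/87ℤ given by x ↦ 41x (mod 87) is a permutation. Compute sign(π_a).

Trace 28: π^k(28) = [28, 17, 1, 41] for k=0..3.
Cycle lengths of π_41 on ℤ/87ℤ: [4, 4, 4, 4, 4, 4, 4, 4, 4, 4, 4, 4, 4, 4, 4, 4, 4, 4, 4, 4, 4, 2, 1]; 23 cycles in total.
With 23 cycles on 87 points, sign = (−1)^{87−23} = +1.

+1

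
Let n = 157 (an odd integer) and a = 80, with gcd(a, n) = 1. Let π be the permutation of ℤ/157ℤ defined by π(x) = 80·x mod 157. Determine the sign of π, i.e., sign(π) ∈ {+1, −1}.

Orbit of 114 under x↦80x: [114, 14, 21, 110, 8, 12, 18]… (length divides ord_157(80)).
Cycle type of π: 156 + 1; total 2 cycles.
With 2 cycles on 157 points, sign = (−1)^{157−2} = -1.
Check: (80/157) = -1 by Zolotarev.

-1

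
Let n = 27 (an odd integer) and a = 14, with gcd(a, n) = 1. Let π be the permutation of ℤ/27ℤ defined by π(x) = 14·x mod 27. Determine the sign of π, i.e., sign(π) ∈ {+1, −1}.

-1

Trace 23: π^k(23) = [23, 25, 26, 13, 20, 10, 5] for k=0..6.
The orbit structure of x ↦ 14x mod 27: 4 orbits of sizes [18, 6, 2, 1].
4 cycles on 27: each ℓ→(−1)^(ℓ−1), product (−1)^23 = -1.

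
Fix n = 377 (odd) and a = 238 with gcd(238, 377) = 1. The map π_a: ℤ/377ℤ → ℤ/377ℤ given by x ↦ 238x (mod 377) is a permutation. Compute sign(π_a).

Orbit of 107 under x↦238x: [107, 207, 256, 231, 313, 225, 16]… (length divides ord_377(238)).
The orbit structure of x ↦ 238x mod 377: 13 orbits of sizes [42, 42, 42, 42, 42, 42, 42, 42, 14, 14, 6, 6, 1].
sign(π) = (−1)^{n − #cycles} = (−1)^{377−13} = (−1)^364 = +1.
Via Zolotarev, sign(π_{238}) = (238|377) = +1.

+1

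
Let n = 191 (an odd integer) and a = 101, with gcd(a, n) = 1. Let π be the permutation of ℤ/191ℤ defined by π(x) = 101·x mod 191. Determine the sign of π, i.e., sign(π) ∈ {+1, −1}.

Start at x=151: 151 → 162 → 127 → 30 → 165 → 48 → 73 → … (one orbit).
2 cycles of lengths [190, 1].
Σ(ℓ_i−1) = 191−2 = 189; sign = (−1)^189 = -1.

-1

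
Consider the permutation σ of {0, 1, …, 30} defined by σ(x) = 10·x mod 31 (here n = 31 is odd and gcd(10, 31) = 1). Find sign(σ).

Trace 20: π^k(20) = [20, 14, 16, 5, 19, 4, 9] for k=0..6.
3 cycles of lengths [15, 15, 1].
Σ(ℓ_i−1) = 31−3 = 28; sign = (−1)^28 = +1.
(10|31)_J = +1 (Zolotarev's lemma cross-check).

+1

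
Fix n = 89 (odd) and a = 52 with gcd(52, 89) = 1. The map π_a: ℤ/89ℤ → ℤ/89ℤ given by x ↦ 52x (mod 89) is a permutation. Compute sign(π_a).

-1

Start at x=37: 37 → 55 → 12 → 1 → 52 → 34 → 77 → … (one orbit).
Cycle type of π: 8×11 + 1; total 12 cycles.
With 12 cycles on 89 points, sign = (−1)^{89−12} = -1.
The Jacobi symbol (52|89) = -1 (Zolotarev) agrees.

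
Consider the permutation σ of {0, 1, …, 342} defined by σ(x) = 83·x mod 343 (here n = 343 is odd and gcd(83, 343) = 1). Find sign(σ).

Orbit of 223 under x↦83x: [223, 330, 293, 309, 265, 43, 139]… (length divides ord_343(83)).
The orbit structure of x ↦ 83x mod 343: 10 orbits of sizes [98, 98, 98, 14, 14, 14, 2, 2, 2, 1].
Σ(ℓ_i−1) = 343−10 = 333; sign = (−1)^333 = -1.
(83|343)_J = -1 (Zolotarev's lemma cross-check).

-1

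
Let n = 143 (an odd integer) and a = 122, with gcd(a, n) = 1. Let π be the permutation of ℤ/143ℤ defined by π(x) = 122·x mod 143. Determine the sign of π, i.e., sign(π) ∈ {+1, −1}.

-1

Start at x=1: 1 → 122 → 12 → 34 → 1 (one orbit).
π_122 has 44 disjoint cycles with lengths [4, 4, 4, 4, 4, 4, 4, 4, 4, 4, 4, 4, 4, 4, 4, 4, 4, 4, 4, 4, 4, 4, 4, 4, 4, 4, 4, 4, 4, 4, 4, 4, 4, 1, 1, 1, 1, 1, 1, 1, 1, 1, 1, 1] on {0,…,142}.
44 cycles on 143: each ℓ→(−1)^(ℓ−1), product (−1)^99 = -1.
(122|143)_J = -1 (Zolotarev's lemma cross-check).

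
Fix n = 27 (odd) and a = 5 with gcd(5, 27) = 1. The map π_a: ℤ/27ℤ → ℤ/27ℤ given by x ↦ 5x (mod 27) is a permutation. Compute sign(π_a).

-1

Trace 25: π^k(25) = [25, 17, 4, 20, 19, 14, 16] for k=0..6.
4 cycles of lengths [18, 6, 2, 1].
With 4 cycles on 27 points, sign = (−1)^{27−4} = -1.
Zolotarev: (5|27) = -1, matching the cycle-count sign.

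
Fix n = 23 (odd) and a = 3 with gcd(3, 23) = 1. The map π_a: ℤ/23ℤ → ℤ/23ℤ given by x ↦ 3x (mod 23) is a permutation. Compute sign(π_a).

Start at x=8: 8 → 1 → 3 → 9 → 4 → 12 → 13 → … (one orbit).
π_3 has 3 disjoint cycles with lengths [11, 11, 1] on {0,…,22}.
n − c = 23 − 3 = 20; sign = (−1)^20 = +1.
(3|23)_J = +1 (Zolotarev's lemma cross-check).

+1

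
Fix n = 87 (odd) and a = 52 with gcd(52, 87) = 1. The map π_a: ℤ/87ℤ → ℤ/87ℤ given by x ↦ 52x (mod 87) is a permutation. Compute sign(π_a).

Start at x=25: 25 → 82 → 1 → 52 → 7 → 16 → 49 → 25 (one orbit).
The orbit structure of x ↦ 52x mod 87: 15 orbits of sizes [7, 7, 7, 7, 7, 7, 7, 7, 7, 7, 7, 7, 1, 1, 1].
15 cycles on 87: each ℓ→(−1)^(ℓ−1), product (−1)^72 = +1.

+1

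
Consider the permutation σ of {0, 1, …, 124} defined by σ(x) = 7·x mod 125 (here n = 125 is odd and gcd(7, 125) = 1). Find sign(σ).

Trace 101: π^k(101) = [101, 82, 74, 18, 1, 7, 49] for k=0..6.
Decompose π into cycles: lengths [20, 20, 20, 20, 20, 4, 4, 4, 4, 4, 4, 1] (12 cycles, including the fixed point 0).
Σ(ℓ_i−1) = 125−12 = 113; sign = (−1)^113 = -1.
(7|125)_J = -1 (Zolotarev's lemma cross-check).

-1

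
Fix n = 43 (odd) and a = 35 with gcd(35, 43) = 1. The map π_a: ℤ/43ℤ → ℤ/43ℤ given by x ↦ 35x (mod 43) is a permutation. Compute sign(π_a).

Start at x=11: 11 → 41 → 16 → 1 → 35 → 21 → 4 → 11 (one orbit).
Cycle lengths of π_35 on ℤ/43ℤ: [7, 7, 7, 7, 7, 7, 1]; 7 cycles in total.
n − c = 43 − 7 = 36; sign = (−1)^36 = +1.
The Jacobi symbol (35|43) = +1 (Zolotarev) agrees.

+1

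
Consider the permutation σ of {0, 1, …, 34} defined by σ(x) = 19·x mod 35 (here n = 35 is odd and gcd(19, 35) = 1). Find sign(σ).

-1

Start at x=16: 16 → 24 → 1 → 19 → 11 → 34 → 16 (one orbit).
8 cycles of lengths [6, 6, 6, 6, 6, 2, 2, 1].
35 − 8 = 27 transpositions; sign(π) = (−1)^27 = -1.
Via Zolotarev, sign(π_{19}) = (19|35) = -1.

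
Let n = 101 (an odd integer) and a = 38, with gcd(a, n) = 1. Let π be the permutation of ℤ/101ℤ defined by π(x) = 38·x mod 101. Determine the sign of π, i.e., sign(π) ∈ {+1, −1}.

-1

Trace 58: π^k(58) = [58, 83, 23, 66, 84, 61, 96] for k=0..6.
Cycle type of π: 100 + 1; total 2 cycles.
Σ(ℓ_i−1) = 101−2 = 99; sign = (−1)^99 = -1.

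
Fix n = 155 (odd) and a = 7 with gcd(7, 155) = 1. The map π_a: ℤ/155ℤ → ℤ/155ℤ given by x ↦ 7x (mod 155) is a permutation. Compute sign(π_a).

-1

Trace 33: π^k(33) = [33, 76, 67, 4, 28, 41, 132] for k=0..6.
π_7 has 6 disjoint cycles with lengths [60, 60, 15, 15, 4, 1] on {0,…,154}.
With 6 cycles on 155 points, sign = (−1)^{155−6} = -1.
Zolotarev: (7|155) = -1, matching the cycle-count sign.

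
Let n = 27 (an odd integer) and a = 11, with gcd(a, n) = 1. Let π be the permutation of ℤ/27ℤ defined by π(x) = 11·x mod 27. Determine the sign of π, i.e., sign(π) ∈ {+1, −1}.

Orbit of 1 under x↦11x: [1, 11, 13, 8, 7, 23, 10]… (length divides ord_27(11)).
The orbit structure of x ↦ 11x mod 27: 4 orbits of sizes [18, 6, 2, 1].
sign(π) = (−1)^{n − #cycles} = (−1)^{27−4} = (−1)^23 = -1.

-1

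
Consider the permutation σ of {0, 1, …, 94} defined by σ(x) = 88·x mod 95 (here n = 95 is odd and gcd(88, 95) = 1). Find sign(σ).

Start at x=11: 11 → 18 → 64 → 27 → 1 → 88 → 49 → … (one orbit).
Cycle lengths of π_88 on ℤ/95ℤ: [12, 12, 12, 12, 12, 12, 6, 6, 6, 4, 1]; 11 cycles in total.
Σ(ℓ_i−1) = 95−11 = 84; sign = (−1)^84 = +1.

+1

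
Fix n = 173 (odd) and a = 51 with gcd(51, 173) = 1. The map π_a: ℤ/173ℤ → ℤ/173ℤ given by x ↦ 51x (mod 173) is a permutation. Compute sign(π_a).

+1

Trace 142: π^k(142) = [142, 149, 160, 29, 95, 1, 51] for k=0..6.
Cycle lengths of π_51 on ℤ/173ℤ: [43, 43, 43, 43, 1]; 5 cycles in total.
With 5 cycles on 173 points, sign = (−1)^{173−5} = +1.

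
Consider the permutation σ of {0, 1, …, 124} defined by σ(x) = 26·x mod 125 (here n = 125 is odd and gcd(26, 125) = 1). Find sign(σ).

Trace 101: π^k(101) = [101, 1, 26, 51, 76] for k=0..4.
Decompose π into cycles: lengths [5, 5, 5, 5, 5, 5, 5, 5, 5, 5, 5, 5, 5, 5, 5, 5, 5, 5, 5, 5, 1, 1, 1, 1, 1, 1, 1, 1, 1, 1, 1, 1, 1, 1, 1, 1, 1, 1, 1, 1, 1, 1, 1, 1, 1] (45 cycles, including the fixed point 0).
125 − 45 = 80 transpositions; sign(π) = (−1)^80 = +1.
Zolotarev: (26|125) = +1, matching the cycle-count sign.

+1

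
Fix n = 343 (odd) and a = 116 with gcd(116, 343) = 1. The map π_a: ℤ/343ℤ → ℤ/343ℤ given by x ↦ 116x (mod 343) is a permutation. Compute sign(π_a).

+1

Start at x=67: 67 → 226 → 148 → 18 → 30 → 50 → 312 → … (one orbit).
Cycle type of π: 21×14 + 3×16 + 1; total 31 cycles.
With 31 cycles on 343 points, sign = (−1)^{343−31} = +1.
Check: (116/343) = +1 by Zolotarev.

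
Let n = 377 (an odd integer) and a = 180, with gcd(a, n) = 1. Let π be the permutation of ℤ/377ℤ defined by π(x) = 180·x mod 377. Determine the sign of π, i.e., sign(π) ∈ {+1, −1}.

Trace 285: π^k(285) = [285, 28, 139, 138, 335, 357, 170] for k=0..6.
8 cycles of lengths [84, 84, 84, 84, 14, 14, 12, 1].
With 8 cycles on 377 points, sign = (−1)^{377−8} = -1.

-1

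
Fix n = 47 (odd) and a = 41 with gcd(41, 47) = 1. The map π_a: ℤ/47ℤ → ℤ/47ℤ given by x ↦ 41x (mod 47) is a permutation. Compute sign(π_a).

Start at x=19: 19 → 27 → 26 → 32 → 43 → 24 → 44 → … (one orbit).
Cycle lengths of π_41 on ℤ/47ℤ: [46, 1]; 2 cycles in total.
2 cycles on 47: each ℓ→(−1)^(ℓ−1), product (−1)^45 = -1.

-1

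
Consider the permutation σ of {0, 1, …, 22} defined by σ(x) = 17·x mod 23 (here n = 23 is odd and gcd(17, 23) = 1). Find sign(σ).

Start at x=7: 7 → 4 → 22 → 6 → 10 → 9 → 15 → … (one orbit).
π_17 has 2 disjoint cycles with lengths [22, 1] on {0,…,22}.
23 − 2 = 21 transpositions; sign(π) = (−1)^21 = -1.

-1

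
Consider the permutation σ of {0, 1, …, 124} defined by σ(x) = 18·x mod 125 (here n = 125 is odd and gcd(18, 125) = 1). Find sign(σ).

Orbit of 107 under x↦18x: [107, 51, 43, 24, 57, 26, 93]… (length divides ord_125(18)).
The orbit structure of x ↦ 18x mod 125: 12 orbits of sizes [20, 20, 20, 20, 20, 4, 4, 4, 4, 4, 4, 1].
12 cycles on 125: each ℓ→(−1)^(ℓ−1), product (−1)^113 = -1.
Zolotarev: (18|125) = -1, matching the cycle-count sign.

-1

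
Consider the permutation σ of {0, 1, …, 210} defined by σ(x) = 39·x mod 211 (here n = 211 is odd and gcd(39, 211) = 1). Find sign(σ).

-1

Trace 23: π^k(23) = [23, 53, 168, 11, 7, 62, 97] for k=0..6.
Cycle lengths of π_39 on ℤ/211ℤ: [210, 1]; 2 cycles in total.
n − c = 211 − 2 = 209; sign = (−1)^209 = -1.
Via Zolotarev, sign(π_{39}) = (39|211) = -1.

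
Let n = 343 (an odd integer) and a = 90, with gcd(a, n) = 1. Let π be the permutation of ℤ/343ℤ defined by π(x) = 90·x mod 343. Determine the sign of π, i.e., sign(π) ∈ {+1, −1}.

-1

Start at x=120: 120 → 167 → 281 → 251 → 295 → 139 → 162 → … (one orbit).
Cycle lengths of π_90 on ℤ/343ℤ: [98, 98, 98, 14, 14, 14, 2, 2, 2, 1]; 10 cycles in total.
343 − 10 = 333 transpositions; sign(π) = (−1)^333 = -1.
(90|343)_J = -1 (Zolotarev's lemma cross-check).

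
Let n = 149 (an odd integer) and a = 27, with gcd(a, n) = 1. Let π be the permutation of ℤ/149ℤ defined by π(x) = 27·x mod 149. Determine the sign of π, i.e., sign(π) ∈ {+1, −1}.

-1

Trace 88: π^k(88) = [88, 141, 82, 128, 29, 38, 132] for k=0..6.
π_27 has 2 disjoint cycles with lengths [148, 1] on {0,…,148}.
Σ(ℓ_i−1) = 149−2 = 147; sign = (−1)^147 = -1.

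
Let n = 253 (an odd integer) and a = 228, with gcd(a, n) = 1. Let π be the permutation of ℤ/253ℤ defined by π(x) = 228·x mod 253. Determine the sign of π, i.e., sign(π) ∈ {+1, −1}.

+1

Orbit of 177 under x↦228x: [177, 129, 64, 171, 26, 109, 58]… (length divides ord_253(228)).
Cycle type of π: 110×2 + 22 + 10 + 1; total 5 cycles.
With 5 cycles on 253 points, sign = (−1)^{253−5} = +1.
Zolotarev: (228|253) = +1, matching the cycle-count sign.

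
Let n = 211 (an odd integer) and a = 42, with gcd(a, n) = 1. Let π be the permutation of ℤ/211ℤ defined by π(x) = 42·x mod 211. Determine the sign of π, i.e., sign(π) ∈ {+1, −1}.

-1

Orbit of 200 under x↦42x: [200, 171, 8, 125, 186, 5, 210]… (length divides ord_211(42)).
The orbit structure of x ↦ 42x mod 211: 4 orbits of sizes [70, 70, 70, 1].
Σ(ℓ_i−1) = 211−4 = 207; sign = (−1)^207 = -1.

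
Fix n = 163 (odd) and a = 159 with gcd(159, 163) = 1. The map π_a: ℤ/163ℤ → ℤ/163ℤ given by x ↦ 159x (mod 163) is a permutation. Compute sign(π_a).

Orbit of 105 under x↦159x: [105, 69, 50, 126, 148, 60, 86]… (length divides ord_163(159)).
2 cycles of lengths [162, 1].
Σ(ℓ_i−1) = 163−2 = 161; sign = (−1)^161 = -1.
Check: (159/163) = -1 by Zolotarev.

-1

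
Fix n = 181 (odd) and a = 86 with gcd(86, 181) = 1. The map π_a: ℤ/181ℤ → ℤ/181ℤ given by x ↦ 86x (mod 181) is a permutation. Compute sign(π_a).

-1

Start at x=145: 145 → 162 → 176 → 113 → 125 → 71 → 133 → … (one orbit).
4 cycles of lengths [60, 60, 60, 1].
sign(π) = (−1)^{n − #cycles} = (−1)^{181−4} = (−1)^177 = -1.
The Jacobi symbol (86|181) = -1 (Zolotarev) agrees.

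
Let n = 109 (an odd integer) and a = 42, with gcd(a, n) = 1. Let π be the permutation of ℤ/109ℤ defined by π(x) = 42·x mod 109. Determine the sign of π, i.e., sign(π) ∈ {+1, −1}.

-1

Orbit of 50 under x↦42x: [50, 29, 19, 35, 53, 46, 79]… (length divides ord_109(42)).
π_42 has 2 disjoint cycles with lengths [108, 1] on {0,…,108}.
With 2 cycles on 109 points, sign = (−1)^{109−2} = -1.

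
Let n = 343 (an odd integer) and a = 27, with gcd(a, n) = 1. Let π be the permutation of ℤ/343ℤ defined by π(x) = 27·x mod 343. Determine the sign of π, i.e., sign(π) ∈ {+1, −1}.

-1

Start at x=309: 309 → 111 → 253 → 314 → 246 → 125 → 288 → … (one orbit).
Decompose π into cycles: lengths [98, 98, 98, 14, 14, 14, 2, 2, 2, 1] (10 cycles, including the fixed point 0).
With 10 cycles on 343 points, sign = (−1)^{343−10} = -1.
Zolotarev: (27|343) = -1, matching the cycle-count sign.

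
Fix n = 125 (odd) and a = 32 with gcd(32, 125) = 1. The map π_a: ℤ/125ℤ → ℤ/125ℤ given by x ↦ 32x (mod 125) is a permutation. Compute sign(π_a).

Orbit of 124 under x↦32x: [124, 93, 101, 107, 49, 68, 51]… (length divides ord_125(32)).
Cycle lengths of π_32 on ℤ/125ℤ: [20, 20, 20, 20, 20, 4, 4, 4, 4, 4, 4, 1]; 12 cycles in total.
12 cycles on 125: each ℓ→(−1)^(ℓ−1), product (−1)^113 = -1.

-1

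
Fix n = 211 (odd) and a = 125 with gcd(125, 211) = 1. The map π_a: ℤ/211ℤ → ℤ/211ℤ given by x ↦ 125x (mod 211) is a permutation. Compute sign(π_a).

+1

Orbit of 125 under x↦125x: [125, 11, 109, 121, 144, 65, 107]… (length divides ord_211(125)).
Decompose π into cycles: lengths [35, 35, 35, 35, 35, 35, 1] (7 cycles, including the fixed point 0).
Σ(ℓ_i−1) = 211−7 = 204; sign = (−1)^204 = +1.
Via Zolotarev, sign(π_{125}) = (125|211) = +1.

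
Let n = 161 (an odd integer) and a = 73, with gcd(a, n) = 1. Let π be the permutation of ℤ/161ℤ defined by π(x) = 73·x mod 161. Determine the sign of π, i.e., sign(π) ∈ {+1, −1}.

-1

Start at x=4: 4 → 131 → 64 → 3 → 58 → 48 → 123 → … (one orbit).
Cycle type of π: 66×2 + 11×2 + 6 + 1; total 6 cycles.
n − c = 161 − 6 = 155; sign = (−1)^155 = -1.
Check: (73/161) = -1 by Zolotarev.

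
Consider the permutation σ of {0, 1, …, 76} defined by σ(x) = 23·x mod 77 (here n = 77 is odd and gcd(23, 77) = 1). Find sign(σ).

Trace 1: π^k(1) = [1, 23, 67] for k=0..2.
The orbit structure of x ↦ 23x mod 77: 33 orbits of sizes [3, 3, 3, 3, 3, 3, 3, 3, 3, 3, 3, 3, 3, 3, 3, 3, 3, 3, 3, 3, 3, 3, 1, 1, 1, 1, 1, 1, 1, 1, 1, 1, 1].
Σ(ℓ_i−1) = 77−33 = 44; sign = (−1)^44 = +1.

+1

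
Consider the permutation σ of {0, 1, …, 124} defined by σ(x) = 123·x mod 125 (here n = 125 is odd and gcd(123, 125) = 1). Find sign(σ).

-1

Orbit of 99 under x↦123x: [99, 52, 21, 83, 84, 82, 86]… (length divides ord_125(123)).
4 cycles of lengths [100, 20, 4, 1].
sign(π) = (−1)^{n − #cycles} = (−1)^{125−4} = (−1)^121 = -1.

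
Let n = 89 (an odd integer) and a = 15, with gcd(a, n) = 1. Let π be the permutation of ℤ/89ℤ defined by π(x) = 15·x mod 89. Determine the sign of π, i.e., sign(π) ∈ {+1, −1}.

-1

Trace 39: π^k(39) = [39, 51, 53, 83, 88, 74, 42] for k=0..6.
Cycle type of π: 88 + 1; total 2 cycles.
With 2 cycles on 89 points, sign = (−1)^{89−2} = -1.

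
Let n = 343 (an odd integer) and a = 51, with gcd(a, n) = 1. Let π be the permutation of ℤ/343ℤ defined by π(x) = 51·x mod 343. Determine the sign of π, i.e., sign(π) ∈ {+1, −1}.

Orbit of 162 under x↦51x: [162, 30, 158, 169, 44, 186, 225]… (length divides ord_343(51)).
The orbit structure of x ↦ 51x mod 343: 7 orbits of sizes [147, 147, 21, 21, 3, 3, 1].
sign(π) = (−1)^{n − #cycles} = (−1)^{343−7} = (−1)^336 = +1.
(51|343)_J = +1 (Zolotarev's lemma cross-check).

+1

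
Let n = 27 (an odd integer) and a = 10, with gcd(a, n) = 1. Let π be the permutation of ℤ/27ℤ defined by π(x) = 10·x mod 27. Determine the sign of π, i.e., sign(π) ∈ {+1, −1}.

Orbit of 1 under x↦10x: [1, 10, 19]… (length divides ord_27(10)).
Cycle type of π: 3×6 + 1×9; total 15 cycles.
Σ(ℓ_i−1) = 27−15 = 12; sign = (−1)^12 = +1.
Zolotarev: (10|27) = +1, matching the cycle-count sign.

+1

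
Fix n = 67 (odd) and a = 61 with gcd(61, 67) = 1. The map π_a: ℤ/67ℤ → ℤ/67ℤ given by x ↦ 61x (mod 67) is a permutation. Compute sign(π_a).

-1

Trace 20: π^k(20) = [20, 14, 50, 35, 58, 54, 11] for k=0..6.
Cycle lengths of π_61 on ℤ/67ℤ: [66, 1]; 2 cycles in total.
Σ(ℓ_i−1) = 67−2 = 65; sign = (−1)^65 = -1.
The Jacobi symbol (61|67) = -1 (Zolotarev) agrees.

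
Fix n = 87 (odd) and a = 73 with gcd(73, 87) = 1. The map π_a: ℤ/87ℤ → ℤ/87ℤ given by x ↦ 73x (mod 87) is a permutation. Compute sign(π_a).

-1

Orbit of 67 under x↦73x: [67, 19, 82, 70, 64, 61, 16]… (length divides ord_87(73)).
π_73 has 6 disjoint cycles with lengths [28, 28, 28, 1, 1, 1] on {0,…,86}.
Σ(ℓ_i−1) = 87−6 = 81; sign = (−1)^81 = -1.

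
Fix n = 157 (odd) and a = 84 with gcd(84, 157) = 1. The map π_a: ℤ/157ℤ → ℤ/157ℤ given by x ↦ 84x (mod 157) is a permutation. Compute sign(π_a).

-1

Start at x=62: 62 → 27 → 70 → 71 → 155 → 146 → 18 → … (one orbit).
π_84 has 2 disjoint cycles with lengths [156, 1] on {0,…,156}.
Σ(ℓ_i−1) = 157−2 = 155; sign = (−1)^155 = -1.
Check: (84/157) = -1 by Zolotarev.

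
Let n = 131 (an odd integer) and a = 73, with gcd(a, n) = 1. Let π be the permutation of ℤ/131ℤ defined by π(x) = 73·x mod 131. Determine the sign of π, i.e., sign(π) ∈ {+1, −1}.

Trace 61: π^k(61) = [61, 130, 58, 42, 53, 70, 1] for k=0..6.
π_73 has 14 disjoint cycles with lengths [10, 10, 10, 10, 10, 10, 10, 10, 10, 10, 10, 10, 10, 1] on {0,…,130}.
131 − 14 = 117 transpositions; sign(π) = (−1)^117 = -1.

-1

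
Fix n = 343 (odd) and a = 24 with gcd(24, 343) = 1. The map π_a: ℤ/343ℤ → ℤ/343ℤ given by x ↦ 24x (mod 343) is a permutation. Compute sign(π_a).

Orbit of 142 under x↦24x: [142, 321, 158, 19, 113, 311, 261]… (length divides ord_343(24)).
The orbit structure of x ↦ 24x mod 343: 4 orbits of sizes [294, 42, 6, 1].
Σ(ℓ_i−1) = 343−4 = 339; sign = (−1)^339 = -1.

-1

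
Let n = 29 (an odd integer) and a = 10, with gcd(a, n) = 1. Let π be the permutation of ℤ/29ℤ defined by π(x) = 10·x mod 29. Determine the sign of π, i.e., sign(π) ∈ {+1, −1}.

-1

Orbit of 14 under x↦10x: [14, 24, 8, 22, 17, 25, 18]… (length divides ord_29(10)).
π_10 has 2 disjoint cycles with lengths [28, 1] on {0,…,28}.
Σ(ℓ_i−1) = 29−2 = 27; sign = (−1)^27 = -1.
Zolotarev: (10|29) = -1, matching the cycle-count sign.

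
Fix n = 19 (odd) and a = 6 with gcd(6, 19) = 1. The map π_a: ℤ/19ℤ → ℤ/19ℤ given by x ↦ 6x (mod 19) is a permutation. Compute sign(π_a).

+1

Trace 7: π^k(7) = [7, 4, 5, 11, 9, 16, 1] for k=0..6.
The orbit structure of x ↦ 6x mod 19: 3 orbits of sizes [9, 9, 1].
3 cycles on 19: each ℓ→(−1)^(ℓ−1), product (−1)^16 = +1.
Check: (6/19) = +1 by Zolotarev.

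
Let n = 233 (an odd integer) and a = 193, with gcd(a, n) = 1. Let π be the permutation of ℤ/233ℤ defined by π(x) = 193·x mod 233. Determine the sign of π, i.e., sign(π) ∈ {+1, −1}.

-1

Orbit of 224 under x↦193x: [224, 127, 46, 24, 205, 188, 169]… (length divides ord_233(193)).
π_193 has 2 disjoint cycles with lengths [232, 1] on {0,…,232}.
sign(π) = (−1)^{n − #cycles} = (−1)^{233−2} = (−1)^231 = -1.
The Jacobi symbol (193|233) = -1 (Zolotarev) agrees.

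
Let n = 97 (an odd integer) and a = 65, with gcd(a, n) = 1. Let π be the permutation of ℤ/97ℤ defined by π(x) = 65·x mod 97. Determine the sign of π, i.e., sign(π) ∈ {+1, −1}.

Trace 88: π^k(88) = [88, 94, 96, 32, 43, 79, 91] for k=0..6.
Decompose π into cycles: lengths [48, 48, 1] (3 cycles, including the fixed point 0).
97 − 3 = 94 transpositions; sign(π) = (−1)^94 = +1.

+1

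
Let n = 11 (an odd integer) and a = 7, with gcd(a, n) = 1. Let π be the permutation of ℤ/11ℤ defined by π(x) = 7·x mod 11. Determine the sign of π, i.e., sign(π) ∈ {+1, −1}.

-1

Orbit of 2 under x↦7x: [2, 3, 10, 4, 6, 9, 8]… (length divides ord_11(7)).
The orbit structure of x ↦ 7x mod 11: 2 orbits of sizes [10, 1].
sign(π) = (−1)^{n − #cycles} = (−1)^{11−2} = (−1)^9 = -1.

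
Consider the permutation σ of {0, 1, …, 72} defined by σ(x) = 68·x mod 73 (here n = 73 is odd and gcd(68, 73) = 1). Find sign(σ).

Start at x=4: 4 → 53 → 27 → 11 → 18 → 56 → 12 → … (one orbit).
The orbit structure of x ↦ 68x mod 73: 2 orbits of sizes [72, 1].
With 2 cycles on 73 points, sign = (−1)^{73−2} = -1.

-1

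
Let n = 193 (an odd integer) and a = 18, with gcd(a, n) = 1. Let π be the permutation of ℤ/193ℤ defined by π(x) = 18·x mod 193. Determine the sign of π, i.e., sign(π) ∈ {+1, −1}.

+1

Trace 157: π^k(157) = [157, 124, 109, 32, 190, 139, 186] for k=0..6.
π_18 has 3 disjoint cycles with lengths [96, 96, 1] on {0,…,192}.
With 3 cycles on 193 points, sign = (−1)^{193−3} = +1.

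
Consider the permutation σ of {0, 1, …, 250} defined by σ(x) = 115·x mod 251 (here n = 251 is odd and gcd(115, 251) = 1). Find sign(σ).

Trace 20: π^k(20) = [20, 41, 197, 65, 196, 201, 23] for k=0..6.
Decompose π into cycles: lengths [125, 125, 1] (3 cycles, including the fixed point 0).
n − c = 251 − 3 = 248; sign = (−1)^248 = +1.

+1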